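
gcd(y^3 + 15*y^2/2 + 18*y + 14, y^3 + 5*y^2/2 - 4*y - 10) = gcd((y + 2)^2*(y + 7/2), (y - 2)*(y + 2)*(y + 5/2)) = y + 2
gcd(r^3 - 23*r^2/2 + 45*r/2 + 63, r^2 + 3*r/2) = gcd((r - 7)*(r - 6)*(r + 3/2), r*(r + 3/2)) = r + 3/2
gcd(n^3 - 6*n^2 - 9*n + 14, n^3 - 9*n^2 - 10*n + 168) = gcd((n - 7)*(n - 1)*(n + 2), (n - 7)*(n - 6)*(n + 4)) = n - 7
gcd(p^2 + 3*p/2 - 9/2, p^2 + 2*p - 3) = p + 3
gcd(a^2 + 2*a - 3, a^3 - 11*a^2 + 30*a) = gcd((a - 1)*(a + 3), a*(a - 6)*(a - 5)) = 1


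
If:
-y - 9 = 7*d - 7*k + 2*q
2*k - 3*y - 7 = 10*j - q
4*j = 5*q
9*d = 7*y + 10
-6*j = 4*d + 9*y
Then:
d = 675/742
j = -2265/10388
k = 5476/2597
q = -453/2597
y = -1345/5194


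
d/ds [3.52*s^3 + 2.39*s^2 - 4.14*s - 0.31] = 10.56*s^2 + 4.78*s - 4.14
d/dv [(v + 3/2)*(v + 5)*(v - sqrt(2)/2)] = 3*v^2 - sqrt(2)*v + 13*v - 13*sqrt(2)/4 + 15/2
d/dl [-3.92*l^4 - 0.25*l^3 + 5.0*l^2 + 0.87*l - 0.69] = -15.68*l^3 - 0.75*l^2 + 10.0*l + 0.87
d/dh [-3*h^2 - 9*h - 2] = -6*h - 9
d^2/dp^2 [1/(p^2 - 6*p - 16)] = 2*(p^2 - 6*p - 4*(p - 3)^2 - 16)/(-p^2 + 6*p + 16)^3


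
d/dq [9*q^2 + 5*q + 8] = 18*q + 5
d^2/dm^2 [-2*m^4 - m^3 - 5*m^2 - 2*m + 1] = -24*m^2 - 6*m - 10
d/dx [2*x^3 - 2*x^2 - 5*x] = 6*x^2 - 4*x - 5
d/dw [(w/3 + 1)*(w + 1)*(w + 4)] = w^2 + 16*w/3 + 19/3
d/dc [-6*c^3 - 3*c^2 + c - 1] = -18*c^2 - 6*c + 1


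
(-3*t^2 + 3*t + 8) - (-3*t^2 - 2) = 3*t + 10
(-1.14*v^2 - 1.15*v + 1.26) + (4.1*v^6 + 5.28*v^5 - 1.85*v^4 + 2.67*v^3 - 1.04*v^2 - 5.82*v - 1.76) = 4.1*v^6 + 5.28*v^5 - 1.85*v^4 + 2.67*v^3 - 2.18*v^2 - 6.97*v - 0.5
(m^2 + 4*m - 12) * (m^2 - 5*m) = m^4 - m^3 - 32*m^2 + 60*m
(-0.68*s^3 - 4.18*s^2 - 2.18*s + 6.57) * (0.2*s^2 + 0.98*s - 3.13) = -0.136*s^5 - 1.5024*s^4 - 2.404*s^3 + 12.261*s^2 + 13.262*s - 20.5641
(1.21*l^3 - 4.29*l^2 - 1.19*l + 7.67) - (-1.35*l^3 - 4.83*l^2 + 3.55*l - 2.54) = 2.56*l^3 + 0.54*l^2 - 4.74*l + 10.21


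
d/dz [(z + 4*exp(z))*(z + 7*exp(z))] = 11*z*exp(z) + 2*z + 56*exp(2*z) + 11*exp(z)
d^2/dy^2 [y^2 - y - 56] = 2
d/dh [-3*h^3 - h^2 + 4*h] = -9*h^2 - 2*h + 4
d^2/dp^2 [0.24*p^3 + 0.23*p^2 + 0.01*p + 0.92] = 1.44*p + 0.46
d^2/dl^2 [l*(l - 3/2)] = 2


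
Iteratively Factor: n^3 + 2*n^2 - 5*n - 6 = (n - 2)*(n^2 + 4*n + 3) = (n - 2)*(n + 3)*(n + 1)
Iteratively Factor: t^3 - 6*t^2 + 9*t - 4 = (t - 4)*(t^2 - 2*t + 1) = (t - 4)*(t - 1)*(t - 1)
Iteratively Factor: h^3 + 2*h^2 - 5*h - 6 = (h + 1)*(h^2 + h - 6) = (h + 1)*(h + 3)*(h - 2)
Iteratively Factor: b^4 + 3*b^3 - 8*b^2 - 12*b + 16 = (b - 1)*(b^3 + 4*b^2 - 4*b - 16) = (b - 1)*(b + 2)*(b^2 + 2*b - 8) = (b - 1)*(b + 2)*(b + 4)*(b - 2)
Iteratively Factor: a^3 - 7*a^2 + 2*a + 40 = (a - 4)*(a^2 - 3*a - 10) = (a - 4)*(a + 2)*(a - 5)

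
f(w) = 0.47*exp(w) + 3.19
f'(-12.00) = 0.00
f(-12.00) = 3.19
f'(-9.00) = 0.00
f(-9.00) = 3.19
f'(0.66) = 0.91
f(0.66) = 4.10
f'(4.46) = 40.65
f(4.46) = 43.84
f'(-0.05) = 0.45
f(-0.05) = 3.64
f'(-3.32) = 0.02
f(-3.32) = 3.21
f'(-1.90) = 0.07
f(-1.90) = 3.26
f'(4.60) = 46.76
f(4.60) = 49.95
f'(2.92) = 8.71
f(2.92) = 11.90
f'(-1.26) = 0.13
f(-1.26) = 3.32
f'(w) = 0.47*exp(w)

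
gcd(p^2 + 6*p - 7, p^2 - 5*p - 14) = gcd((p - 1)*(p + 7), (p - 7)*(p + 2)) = 1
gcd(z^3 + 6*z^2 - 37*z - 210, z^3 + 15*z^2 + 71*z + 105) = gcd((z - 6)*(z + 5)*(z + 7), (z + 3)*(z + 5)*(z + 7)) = z^2 + 12*z + 35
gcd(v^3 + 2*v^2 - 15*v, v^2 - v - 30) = v + 5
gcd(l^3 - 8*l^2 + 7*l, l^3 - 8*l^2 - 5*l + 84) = l - 7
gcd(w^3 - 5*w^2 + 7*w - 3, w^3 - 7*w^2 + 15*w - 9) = w^2 - 4*w + 3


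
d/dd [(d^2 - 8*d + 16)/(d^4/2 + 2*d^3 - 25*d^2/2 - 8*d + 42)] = 4*(-d^5 + 10*d^4 - 204*d^2 + 484*d - 208)/(d^8 + 8*d^7 - 34*d^6 - 232*d^5 + 665*d^4 + 1472*d^3 - 3944*d^2 - 2688*d + 7056)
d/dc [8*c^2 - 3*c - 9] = 16*c - 3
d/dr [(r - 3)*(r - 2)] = 2*r - 5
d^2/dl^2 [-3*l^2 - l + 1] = -6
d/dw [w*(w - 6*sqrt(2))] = 2*w - 6*sqrt(2)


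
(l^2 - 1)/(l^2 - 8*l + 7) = (l + 1)/(l - 7)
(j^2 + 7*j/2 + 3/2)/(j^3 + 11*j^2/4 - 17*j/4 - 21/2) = 2*(2*j + 1)/(4*j^2 - j - 14)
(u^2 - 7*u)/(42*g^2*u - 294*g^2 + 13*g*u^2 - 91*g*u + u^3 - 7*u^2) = u/(42*g^2 + 13*g*u + u^2)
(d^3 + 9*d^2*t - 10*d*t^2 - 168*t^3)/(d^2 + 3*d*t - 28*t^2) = d + 6*t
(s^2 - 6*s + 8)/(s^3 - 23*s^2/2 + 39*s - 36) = 2*(s - 2)/(2*s^2 - 15*s + 18)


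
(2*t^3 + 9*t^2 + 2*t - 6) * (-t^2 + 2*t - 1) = -2*t^5 - 5*t^4 + 14*t^3 + t^2 - 14*t + 6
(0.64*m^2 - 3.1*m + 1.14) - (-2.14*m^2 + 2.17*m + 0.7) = 2.78*m^2 - 5.27*m + 0.44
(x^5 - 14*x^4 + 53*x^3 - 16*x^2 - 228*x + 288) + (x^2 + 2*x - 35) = x^5 - 14*x^4 + 53*x^3 - 15*x^2 - 226*x + 253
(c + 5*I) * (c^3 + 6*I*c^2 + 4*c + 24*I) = c^4 + 11*I*c^3 - 26*c^2 + 44*I*c - 120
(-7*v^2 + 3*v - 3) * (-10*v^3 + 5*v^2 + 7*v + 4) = 70*v^5 - 65*v^4 - 4*v^3 - 22*v^2 - 9*v - 12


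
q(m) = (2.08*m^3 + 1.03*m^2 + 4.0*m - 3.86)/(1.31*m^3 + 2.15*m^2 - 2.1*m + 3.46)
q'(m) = (-3.93*m^2 - 4.3*m + 2.1)*(2.08*m^3 + 1.03*m^2 + 4.0*m - 3.86)/(1.31*m^3 + 2.15*m^2 - 2.1*m + 3.46)^2 + (6.24*m^2 + 2.06*m + 4.0)/(1.31*m^3 + 2.15*m^2 - 2.1*m + 3.46) = (3.1227*m^4 - 19.216*m^3 + 25.9972*m^2 + 23.7256*m + 5.734)/(1.7161*m^6 + 5.633*m^5 - 0.879500000000001*m^4 + 0.0352000000000015*m^3 + 19.288*m^2 - 14.532*m + 11.9716)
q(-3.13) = 7.72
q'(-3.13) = 13.06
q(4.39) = 1.43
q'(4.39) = 0.01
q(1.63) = 1.26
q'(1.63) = 0.40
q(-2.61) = -149.66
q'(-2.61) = 6944.35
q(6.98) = 1.45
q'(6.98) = 0.01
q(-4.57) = 2.97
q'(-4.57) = 0.81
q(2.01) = 1.36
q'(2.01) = 0.15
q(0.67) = -0.03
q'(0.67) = 2.42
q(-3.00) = 10.02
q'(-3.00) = 23.99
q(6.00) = 1.44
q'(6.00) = 0.01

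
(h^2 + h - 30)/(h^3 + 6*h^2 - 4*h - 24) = (h - 5)/(h^2 - 4)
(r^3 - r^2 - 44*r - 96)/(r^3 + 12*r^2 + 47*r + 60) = (r - 8)/(r + 5)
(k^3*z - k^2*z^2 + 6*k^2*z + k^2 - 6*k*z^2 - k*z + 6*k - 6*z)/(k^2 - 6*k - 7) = (-k^3*z + k^2*z^2 - 6*k^2*z - k^2 + 6*k*z^2 + k*z - 6*k + 6*z)/(-k^2 + 6*k + 7)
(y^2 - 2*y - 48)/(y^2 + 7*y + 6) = (y - 8)/(y + 1)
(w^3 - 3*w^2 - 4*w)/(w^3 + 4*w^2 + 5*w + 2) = w*(w - 4)/(w^2 + 3*w + 2)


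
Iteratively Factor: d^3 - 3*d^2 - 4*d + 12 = (d - 2)*(d^2 - d - 6) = (d - 3)*(d - 2)*(d + 2)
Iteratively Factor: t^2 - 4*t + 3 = (t - 3)*(t - 1)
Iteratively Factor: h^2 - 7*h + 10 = (h - 5)*(h - 2)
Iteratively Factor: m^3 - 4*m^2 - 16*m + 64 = (m - 4)*(m^2 - 16) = (m - 4)^2*(m + 4)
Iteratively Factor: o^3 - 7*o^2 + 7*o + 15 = (o + 1)*(o^2 - 8*o + 15) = (o - 5)*(o + 1)*(o - 3)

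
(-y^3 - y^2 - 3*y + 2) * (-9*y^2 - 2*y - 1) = 9*y^5 + 11*y^4 + 30*y^3 - 11*y^2 - y - 2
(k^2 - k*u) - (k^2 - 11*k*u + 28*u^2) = 10*k*u - 28*u^2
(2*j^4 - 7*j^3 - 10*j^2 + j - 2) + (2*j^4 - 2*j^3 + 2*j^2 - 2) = 4*j^4 - 9*j^3 - 8*j^2 + j - 4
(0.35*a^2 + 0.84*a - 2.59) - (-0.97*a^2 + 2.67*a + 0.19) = 1.32*a^2 - 1.83*a - 2.78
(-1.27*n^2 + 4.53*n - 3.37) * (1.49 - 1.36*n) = 1.7272*n^3 - 8.0531*n^2 + 11.3329*n - 5.0213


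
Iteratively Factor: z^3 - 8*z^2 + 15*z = (z)*(z^2 - 8*z + 15) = z*(z - 5)*(z - 3)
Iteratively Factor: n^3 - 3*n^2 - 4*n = (n + 1)*(n^2 - 4*n) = (n - 4)*(n + 1)*(n)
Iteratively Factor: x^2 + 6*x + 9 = (x + 3)*(x + 3)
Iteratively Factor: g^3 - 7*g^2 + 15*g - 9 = (g - 1)*(g^2 - 6*g + 9) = (g - 3)*(g - 1)*(g - 3)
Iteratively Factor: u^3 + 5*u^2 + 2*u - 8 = (u + 4)*(u^2 + u - 2) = (u + 2)*(u + 4)*(u - 1)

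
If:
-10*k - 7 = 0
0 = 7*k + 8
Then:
No Solution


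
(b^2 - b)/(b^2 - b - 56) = b*(1 - b)/(-b^2 + b + 56)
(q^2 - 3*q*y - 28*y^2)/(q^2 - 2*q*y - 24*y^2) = (-q + 7*y)/(-q + 6*y)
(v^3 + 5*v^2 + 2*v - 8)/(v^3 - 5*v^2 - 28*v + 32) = (v + 2)/(v - 8)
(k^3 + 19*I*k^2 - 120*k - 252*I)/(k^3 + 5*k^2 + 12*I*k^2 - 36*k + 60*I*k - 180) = (k + 7*I)/(k + 5)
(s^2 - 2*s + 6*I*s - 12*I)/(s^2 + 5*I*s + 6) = (s - 2)/(s - I)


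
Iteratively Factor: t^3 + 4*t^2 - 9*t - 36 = (t + 3)*(t^2 + t - 12) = (t + 3)*(t + 4)*(t - 3)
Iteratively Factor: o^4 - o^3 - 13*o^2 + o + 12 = (o - 1)*(o^3 - 13*o - 12) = (o - 1)*(o + 1)*(o^2 - o - 12) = (o - 1)*(o + 1)*(o + 3)*(o - 4)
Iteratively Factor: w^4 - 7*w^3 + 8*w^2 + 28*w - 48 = (w - 3)*(w^3 - 4*w^2 - 4*w + 16) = (w - 3)*(w + 2)*(w^2 - 6*w + 8) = (w - 4)*(w - 3)*(w + 2)*(w - 2)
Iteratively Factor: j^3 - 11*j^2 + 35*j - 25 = (j - 1)*(j^2 - 10*j + 25) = (j - 5)*(j - 1)*(j - 5)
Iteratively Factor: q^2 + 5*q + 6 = (q + 3)*(q + 2)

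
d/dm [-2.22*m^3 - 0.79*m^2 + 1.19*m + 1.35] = -6.66*m^2 - 1.58*m + 1.19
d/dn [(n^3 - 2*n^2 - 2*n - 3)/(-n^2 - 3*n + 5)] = (-n^4 - 6*n^3 + 19*n^2 - 26*n - 19)/(n^4 + 6*n^3 - n^2 - 30*n + 25)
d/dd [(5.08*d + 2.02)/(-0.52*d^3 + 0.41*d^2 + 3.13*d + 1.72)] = (5.2832*d^3 + 1.0684*d^2 - 1.6564*d + 2.415)/(0.2704*d^6 - 0.4264*d^5 - 3.0871*d^4 + 0.7778*d^3 + 11.2073*d^2 + 10.7672*d + 2.9584)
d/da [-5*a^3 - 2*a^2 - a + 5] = -15*a^2 - 4*a - 1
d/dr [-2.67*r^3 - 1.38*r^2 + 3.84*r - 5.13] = -8.01*r^2 - 2.76*r + 3.84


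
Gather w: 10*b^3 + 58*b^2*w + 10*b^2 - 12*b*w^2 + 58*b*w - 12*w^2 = 10*b^3 + 10*b^2 + w^2*(-12*b - 12) + w*(58*b^2 + 58*b)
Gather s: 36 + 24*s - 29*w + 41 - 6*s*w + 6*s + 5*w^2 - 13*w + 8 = s*(30 - 6*w) + 5*w^2 - 42*w + 85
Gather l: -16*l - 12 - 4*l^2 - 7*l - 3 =-4*l^2 - 23*l - 15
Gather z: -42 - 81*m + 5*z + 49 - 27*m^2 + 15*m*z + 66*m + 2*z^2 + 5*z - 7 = -27*m^2 - 15*m + 2*z^2 + z*(15*m + 10)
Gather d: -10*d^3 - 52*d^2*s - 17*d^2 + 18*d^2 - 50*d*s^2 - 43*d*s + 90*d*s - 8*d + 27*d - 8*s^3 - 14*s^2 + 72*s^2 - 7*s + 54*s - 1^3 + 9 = -10*d^3 + d^2*(1 - 52*s) + d*(-50*s^2 + 47*s + 19) - 8*s^3 + 58*s^2 + 47*s + 8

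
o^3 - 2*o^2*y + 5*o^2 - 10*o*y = o*(o + 5)*(o - 2*y)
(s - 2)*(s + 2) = s^2 - 4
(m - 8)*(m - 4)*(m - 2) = m^3 - 14*m^2 + 56*m - 64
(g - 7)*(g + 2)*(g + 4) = g^3 - g^2 - 34*g - 56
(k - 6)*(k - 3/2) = k^2 - 15*k/2 + 9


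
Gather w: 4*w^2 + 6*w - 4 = 4*w^2 + 6*w - 4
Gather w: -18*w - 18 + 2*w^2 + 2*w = 2*w^2 - 16*w - 18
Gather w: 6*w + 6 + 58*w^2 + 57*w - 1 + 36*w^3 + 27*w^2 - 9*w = 36*w^3 + 85*w^2 + 54*w + 5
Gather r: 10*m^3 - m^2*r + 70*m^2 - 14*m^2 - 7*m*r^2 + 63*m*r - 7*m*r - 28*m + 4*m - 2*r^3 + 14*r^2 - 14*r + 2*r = 10*m^3 + 56*m^2 - 24*m - 2*r^3 + r^2*(14 - 7*m) + r*(-m^2 + 56*m - 12)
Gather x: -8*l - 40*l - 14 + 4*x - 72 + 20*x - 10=-48*l + 24*x - 96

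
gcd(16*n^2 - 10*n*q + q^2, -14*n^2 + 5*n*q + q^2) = -2*n + q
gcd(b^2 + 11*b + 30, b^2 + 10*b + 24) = b + 6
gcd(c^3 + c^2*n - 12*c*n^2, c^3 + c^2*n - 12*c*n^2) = c^3 + c^2*n - 12*c*n^2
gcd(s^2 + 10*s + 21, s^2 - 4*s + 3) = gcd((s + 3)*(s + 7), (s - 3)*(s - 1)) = 1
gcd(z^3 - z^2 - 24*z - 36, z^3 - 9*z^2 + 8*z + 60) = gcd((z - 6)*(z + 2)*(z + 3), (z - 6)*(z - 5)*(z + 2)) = z^2 - 4*z - 12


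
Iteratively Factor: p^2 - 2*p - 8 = (p - 4)*(p + 2)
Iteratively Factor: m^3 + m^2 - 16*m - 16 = (m + 1)*(m^2 - 16) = (m - 4)*(m + 1)*(m + 4)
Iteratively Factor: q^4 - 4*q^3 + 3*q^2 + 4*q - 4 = (q + 1)*(q^3 - 5*q^2 + 8*q - 4) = (q - 1)*(q + 1)*(q^2 - 4*q + 4) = (q - 2)*(q - 1)*(q + 1)*(q - 2)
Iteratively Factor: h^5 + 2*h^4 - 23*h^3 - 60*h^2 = (h)*(h^4 + 2*h^3 - 23*h^2 - 60*h) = h*(h + 3)*(h^3 - h^2 - 20*h) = h^2*(h + 3)*(h^2 - h - 20) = h^2*(h + 3)*(h + 4)*(h - 5)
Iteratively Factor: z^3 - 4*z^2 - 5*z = (z)*(z^2 - 4*z - 5) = z*(z - 5)*(z + 1)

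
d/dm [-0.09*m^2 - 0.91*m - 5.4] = -0.18*m - 0.91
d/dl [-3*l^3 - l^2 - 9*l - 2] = -9*l^2 - 2*l - 9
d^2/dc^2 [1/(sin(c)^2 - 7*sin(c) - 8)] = (-4*sin(c)^3 + 25*sin(c)^2 - 100*sin(c) + 114)/((sin(c) - 8)^3*(sin(c) + 1)^2)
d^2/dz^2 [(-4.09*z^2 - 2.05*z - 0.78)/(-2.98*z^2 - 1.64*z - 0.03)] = (-3.567656*z^3 + 39.366396*z^2 + 21.772476*z + 3.861954)/(26.463592*z^6 + 43.691568*z^5 + 24.84426*z^4 + 5.29064*z^3 + 0.25011*z^2 + 0.004428*z + 2.7e-5)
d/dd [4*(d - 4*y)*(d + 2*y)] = 8*d - 8*y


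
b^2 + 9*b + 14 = (b + 2)*(b + 7)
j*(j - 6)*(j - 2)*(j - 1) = j^4 - 9*j^3 + 20*j^2 - 12*j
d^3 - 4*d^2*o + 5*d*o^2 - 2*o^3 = (d - 2*o)*(d - o)^2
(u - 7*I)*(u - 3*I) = u^2 - 10*I*u - 21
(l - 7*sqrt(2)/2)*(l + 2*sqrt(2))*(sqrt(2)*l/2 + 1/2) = sqrt(2)*l^3/2 - l^2 - 31*sqrt(2)*l/4 - 7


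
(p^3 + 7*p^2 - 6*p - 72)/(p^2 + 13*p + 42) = (p^2 + p - 12)/(p + 7)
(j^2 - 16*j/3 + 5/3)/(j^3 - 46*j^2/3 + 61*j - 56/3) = (j - 5)/(j^2 - 15*j + 56)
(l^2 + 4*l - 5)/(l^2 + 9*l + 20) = (l - 1)/(l + 4)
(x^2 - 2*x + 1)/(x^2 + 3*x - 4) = (x - 1)/(x + 4)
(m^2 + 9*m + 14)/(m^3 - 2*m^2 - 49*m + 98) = (m + 2)/(m^2 - 9*m + 14)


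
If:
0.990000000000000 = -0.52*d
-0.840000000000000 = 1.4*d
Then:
No Solution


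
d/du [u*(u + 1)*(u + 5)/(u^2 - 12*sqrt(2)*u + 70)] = (u^4 - 24*sqrt(2)*u^3 - 72*sqrt(2)*u^2 + 205*u^2 + 840*u + 350)/(u^4 - 24*sqrt(2)*u^3 + 428*u^2 - 1680*sqrt(2)*u + 4900)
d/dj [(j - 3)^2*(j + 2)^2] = 2*(j - 3)*(j + 2)*(2*j - 1)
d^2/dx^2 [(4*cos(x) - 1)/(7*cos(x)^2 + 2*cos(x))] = 2*(126*sin(x)^4/cos(x)^3 + 98*sin(x)^2 + 119 + 107/cos(x) - 42/cos(x)^2 - 130/cos(x)^3)/(7*cos(x) + 2)^3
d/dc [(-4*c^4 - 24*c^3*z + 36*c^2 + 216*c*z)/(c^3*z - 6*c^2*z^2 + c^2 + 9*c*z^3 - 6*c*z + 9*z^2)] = 4*(c*(c^3 + 6*c^2*z - 9*c - 54*z)*(3*c^2*z - 12*c*z^2 + 2*c + 9*z^3 - 6*z) + 2*(-2*c^3 - 9*c^2*z + 9*c + 27*z)*(c^3*z - 6*c^2*z^2 + c^2 + 9*c*z^3 - 6*c*z + 9*z^2))/(c^3*z - 6*c^2*z^2 + c^2 + 9*c*z^3 - 6*c*z + 9*z^2)^2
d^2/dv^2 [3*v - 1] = 0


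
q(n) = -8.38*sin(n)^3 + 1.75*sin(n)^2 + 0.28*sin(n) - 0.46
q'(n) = -25.14*sin(n)^2*cos(n) + 3.5*sin(n)*cos(n) + 0.28*cos(n)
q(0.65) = -1.51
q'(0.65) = -5.42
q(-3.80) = -1.55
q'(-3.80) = 5.53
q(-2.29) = 3.89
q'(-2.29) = 10.92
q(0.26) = -0.41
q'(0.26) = -0.47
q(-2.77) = 0.07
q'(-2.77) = 4.01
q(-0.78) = 3.12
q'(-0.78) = -10.39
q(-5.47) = -2.55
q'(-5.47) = -7.18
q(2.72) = -0.63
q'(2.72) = 2.28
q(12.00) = 1.19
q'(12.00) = -7.46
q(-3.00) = -0.44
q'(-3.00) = 0.71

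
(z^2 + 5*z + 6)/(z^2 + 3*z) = (z + 2)/z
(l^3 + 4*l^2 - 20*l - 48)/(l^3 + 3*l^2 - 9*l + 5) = (l^3 + 4*l^2 - 20*l - 48)/(l^3 + 3*l^2 - 9*l + 5)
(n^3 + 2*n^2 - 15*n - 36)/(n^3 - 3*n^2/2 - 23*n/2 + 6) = 2*(n + 3)/(2*n - 1)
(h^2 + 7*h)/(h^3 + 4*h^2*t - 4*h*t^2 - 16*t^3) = h*(h + 7)/(h^3 + 4*h^2*t - 4*h*t^2 - 16*t^3)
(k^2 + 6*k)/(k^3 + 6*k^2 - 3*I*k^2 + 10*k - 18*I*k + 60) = k/(k^2 - 3*I*k + 10)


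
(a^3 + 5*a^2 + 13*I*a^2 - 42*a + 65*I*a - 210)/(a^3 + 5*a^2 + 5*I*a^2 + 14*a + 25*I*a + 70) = (a + 6*I)/(a - 2*I)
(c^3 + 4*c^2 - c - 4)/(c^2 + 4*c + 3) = (c^2 + 3*c - 4)/(c + 3)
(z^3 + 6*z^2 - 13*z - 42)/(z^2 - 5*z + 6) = (z^2 + 9*z + 14)/(z - 2)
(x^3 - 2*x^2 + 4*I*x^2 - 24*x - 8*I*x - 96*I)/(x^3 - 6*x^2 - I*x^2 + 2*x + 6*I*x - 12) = (x^2 + 4*x*(1 + I) + 16*I)/(x^2 - I*x + 2)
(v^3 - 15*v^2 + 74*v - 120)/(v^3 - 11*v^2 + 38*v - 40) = (v - 6)/(v - 2)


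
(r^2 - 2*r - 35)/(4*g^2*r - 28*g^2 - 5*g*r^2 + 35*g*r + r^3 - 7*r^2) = (r + 5)/(4*g^2 - 5*g*r + r^2)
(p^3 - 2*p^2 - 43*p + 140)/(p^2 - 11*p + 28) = (p^2 + 2*p - 35)/(p - 7)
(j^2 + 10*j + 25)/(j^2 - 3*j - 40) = (j + 5)/(j - 8)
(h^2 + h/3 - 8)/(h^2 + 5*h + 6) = (h - 8/3)/(h + 2)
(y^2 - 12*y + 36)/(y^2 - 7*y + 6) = (y - 6)/(y - 1)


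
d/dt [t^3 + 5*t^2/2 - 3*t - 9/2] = 3*t^2 + 5*t - 3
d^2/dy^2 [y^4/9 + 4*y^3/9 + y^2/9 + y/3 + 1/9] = 4*y^2/3 + 8*y/3 + 2/9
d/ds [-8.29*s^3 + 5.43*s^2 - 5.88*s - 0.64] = -24.87*s^2 + 10.86*s - 5.88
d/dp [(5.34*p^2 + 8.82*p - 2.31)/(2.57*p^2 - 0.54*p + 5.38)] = (-25.551*p^2 + 69.3318*p + 46.2042)/(6.6049*p^4 - 2.7756*p^3 + 27.9448*p^2 - 5.8104*p + 28.9444)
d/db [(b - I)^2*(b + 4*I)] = (b - I)*(3*b + 7*I)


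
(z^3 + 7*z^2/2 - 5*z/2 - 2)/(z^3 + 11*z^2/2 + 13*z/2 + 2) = (z - 1)/(z + 1)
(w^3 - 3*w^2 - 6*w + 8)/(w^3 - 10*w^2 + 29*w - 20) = (w + 2)/(w - 5)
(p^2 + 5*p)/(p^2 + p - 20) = p/(p - 4)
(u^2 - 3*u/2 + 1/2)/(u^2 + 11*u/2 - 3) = (u - 1)/(u + 6)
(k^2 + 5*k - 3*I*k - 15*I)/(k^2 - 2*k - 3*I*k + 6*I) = (k + 5)/(k - 2)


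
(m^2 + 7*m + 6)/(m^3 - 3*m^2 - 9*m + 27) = (m^2 + 7*m + 6)/(m^3 - 3*m^2 - 9*m + 27)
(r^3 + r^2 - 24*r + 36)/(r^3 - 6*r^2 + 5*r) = (r^3 + r^2 - 24*r + 36)/(r*(r^2 - 6*r + 5))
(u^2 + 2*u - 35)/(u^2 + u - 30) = (u + 7)/(u + 6)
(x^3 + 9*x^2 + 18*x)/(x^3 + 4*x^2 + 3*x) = (x + 6)/(x + 1)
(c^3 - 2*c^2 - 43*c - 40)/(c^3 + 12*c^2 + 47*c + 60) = (c^2 - 7*c - 8)/(c^2 + 7*c + 12)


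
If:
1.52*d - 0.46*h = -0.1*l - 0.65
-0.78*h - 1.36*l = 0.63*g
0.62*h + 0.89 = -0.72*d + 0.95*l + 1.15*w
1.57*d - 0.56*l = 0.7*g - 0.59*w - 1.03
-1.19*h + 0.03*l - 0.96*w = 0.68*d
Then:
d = -0.48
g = 1.32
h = -0.29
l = -0.45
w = 0.68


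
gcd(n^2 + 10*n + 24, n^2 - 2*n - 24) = n + 4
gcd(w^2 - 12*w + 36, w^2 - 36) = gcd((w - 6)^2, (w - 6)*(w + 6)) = w - 6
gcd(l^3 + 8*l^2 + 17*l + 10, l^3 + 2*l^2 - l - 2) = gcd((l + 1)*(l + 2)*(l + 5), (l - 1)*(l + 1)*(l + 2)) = l^2 + 3*l + 2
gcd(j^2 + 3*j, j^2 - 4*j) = j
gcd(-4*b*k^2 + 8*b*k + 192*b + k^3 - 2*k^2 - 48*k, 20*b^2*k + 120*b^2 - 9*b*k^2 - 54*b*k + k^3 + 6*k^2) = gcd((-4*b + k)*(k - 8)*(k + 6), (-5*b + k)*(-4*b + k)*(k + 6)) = 4*b*k + 24*b - k^2 - 6*k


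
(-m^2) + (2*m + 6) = -m^2 + 2*m + 6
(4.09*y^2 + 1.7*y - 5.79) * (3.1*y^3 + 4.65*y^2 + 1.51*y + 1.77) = 12.679*y^5 + 24.2885*y^4 - 3.8681*y^3 - 17.1172*y^2 - 5.7339*y - 10.2483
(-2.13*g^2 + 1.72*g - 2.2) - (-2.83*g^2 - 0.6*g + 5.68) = 0.7*g^2 + 2.32*g - 7.88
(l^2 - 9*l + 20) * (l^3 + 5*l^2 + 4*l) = l^5 - 4*l^4 - 21*l^3 + 64*l^2 + 80*l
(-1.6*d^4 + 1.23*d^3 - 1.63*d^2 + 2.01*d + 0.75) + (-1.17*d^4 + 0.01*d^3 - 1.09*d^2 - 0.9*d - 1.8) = -2.77*d^4 + 1.24*d^3 - 2.72*d^2 + 1.11*d - 1.05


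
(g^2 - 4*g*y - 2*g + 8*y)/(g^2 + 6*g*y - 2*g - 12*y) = (g - 4*y)/(g + 6*y)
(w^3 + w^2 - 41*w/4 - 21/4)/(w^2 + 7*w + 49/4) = (2*w^2 - 5*w - 3)/(2*w + 7)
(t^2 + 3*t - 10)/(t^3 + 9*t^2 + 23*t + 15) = (t - 2)/(t^2 + 4*t + 3)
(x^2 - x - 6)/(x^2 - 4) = (x - 3)/(x - 2)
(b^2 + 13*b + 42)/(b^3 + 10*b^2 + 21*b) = (b + 6)/(b*(b + 3))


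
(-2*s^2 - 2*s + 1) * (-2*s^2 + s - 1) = 4*s^4 + 2*s^3 - 2*s^2 + 3*s - 1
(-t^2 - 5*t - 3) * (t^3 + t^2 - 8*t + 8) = -t^5 - 6*t^4 + 29*t^2 - 16*t - 24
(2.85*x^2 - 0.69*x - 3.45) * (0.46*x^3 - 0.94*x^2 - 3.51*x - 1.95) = 1.311*x^5 - 2.9964*x^4 - 10.9419*x^3 + 0.107399999999999*x^2 + 13.455*x + 6.7275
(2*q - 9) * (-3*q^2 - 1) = -6*q^3 + 27*q^2 - 2*q + 9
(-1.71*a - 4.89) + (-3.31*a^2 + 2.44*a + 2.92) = -3.31*a^2 + 0.73*a - 1.97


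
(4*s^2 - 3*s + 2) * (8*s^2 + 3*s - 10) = 32*s^4 - 12*s^3 - 33*s^2 + 36*s - 20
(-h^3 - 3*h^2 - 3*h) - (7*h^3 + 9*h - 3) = -8*h^3 - 3*h^2 - 12*h + 3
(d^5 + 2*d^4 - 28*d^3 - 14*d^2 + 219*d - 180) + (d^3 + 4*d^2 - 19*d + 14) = d^5 + 2*d^4 - 27*d^3 - 10*d^2 + 200*d - 166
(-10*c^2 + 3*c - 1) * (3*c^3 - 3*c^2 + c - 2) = -30*c^5 + 39*c^4 - 22*c^3 + 26*c^2 - 7*c + 2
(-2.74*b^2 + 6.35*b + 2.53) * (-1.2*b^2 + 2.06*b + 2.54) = 3.288*b^4 - 13.2644*b^3 + 3.0854*b^2 + 21.3408*b + 6.4262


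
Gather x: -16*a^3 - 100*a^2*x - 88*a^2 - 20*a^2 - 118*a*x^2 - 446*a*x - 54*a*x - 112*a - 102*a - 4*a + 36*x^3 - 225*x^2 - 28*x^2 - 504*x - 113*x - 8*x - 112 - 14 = -16*a^3 - 108*a^2 - 218*a + 36*x^3 + x^2*(-118*a - 253) + x*(-100*a^2 - 500*a - 625) - 126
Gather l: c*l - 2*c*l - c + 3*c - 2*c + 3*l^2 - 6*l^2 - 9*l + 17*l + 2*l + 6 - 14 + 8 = -3*l^2 + l*(10 - c)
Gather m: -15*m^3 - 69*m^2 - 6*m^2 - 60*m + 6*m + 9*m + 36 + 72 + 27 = -15*m^3 - 75*m^2 - 45*m + 135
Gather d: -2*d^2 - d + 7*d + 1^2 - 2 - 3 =-2*d^2 + 6*d - 4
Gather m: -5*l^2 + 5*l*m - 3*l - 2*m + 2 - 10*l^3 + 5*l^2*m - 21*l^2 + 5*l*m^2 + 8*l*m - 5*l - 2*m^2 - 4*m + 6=-10*l^3 - 26*l^2 - 8*l + m^2*(5*l - 2) + m*(5*l^2 + 13*l - 6) + 8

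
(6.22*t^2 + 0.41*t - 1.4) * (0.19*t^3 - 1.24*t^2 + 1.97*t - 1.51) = 1.1818*t^5 - 7.6349*t^4 + 11.479*t^3 - 6.8485*t^2 - 3.3771*t + 2.114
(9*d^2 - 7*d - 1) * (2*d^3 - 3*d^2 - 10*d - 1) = 18*d^5 - 41*d^4 - 71*d^3 + 64*d^2 + 17*d + 1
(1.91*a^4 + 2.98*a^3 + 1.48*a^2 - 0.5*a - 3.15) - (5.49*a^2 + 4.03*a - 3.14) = 1.91*a^4 + 2.98*a^3 - 4.01*a^2 - 4.53*a - 0.00999999999999979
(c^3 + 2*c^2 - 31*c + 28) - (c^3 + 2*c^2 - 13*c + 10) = 18 - 18*c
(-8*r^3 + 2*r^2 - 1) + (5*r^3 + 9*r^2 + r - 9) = -3*r^3 + 11*r^2 + r - 10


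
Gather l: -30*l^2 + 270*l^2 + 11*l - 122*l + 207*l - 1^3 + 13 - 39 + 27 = 240*l^2 + 96*l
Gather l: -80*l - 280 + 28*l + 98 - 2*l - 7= -54*l - 189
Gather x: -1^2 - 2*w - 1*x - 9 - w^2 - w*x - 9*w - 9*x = -w^2 - 11*w + x*(-w - 10) - 10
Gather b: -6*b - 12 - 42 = -6*b - 54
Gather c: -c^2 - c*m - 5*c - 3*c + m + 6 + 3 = -c^2 + c*(-m - 8) + m + 9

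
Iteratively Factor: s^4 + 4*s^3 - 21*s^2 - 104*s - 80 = (s + 4)*(s^3 - 21*s - 20) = (s + 1)*(s + 4)*(s^2 - s - 20) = (s - 5)*(s + 1)*(s + 4)*(s + 4)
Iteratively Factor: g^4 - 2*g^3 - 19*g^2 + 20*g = (g - 5)*(g^3 + 3*g^2 - 4*g) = (g - 5)*(g - 1)*(g^2 + 4*g) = (g - 5)*(g - 1)*(g + 4)*(g)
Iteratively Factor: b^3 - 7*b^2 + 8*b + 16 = (b - 4)*(b^2 - 3*b - 4) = (b - 4)*(b + 1)*(b - 4)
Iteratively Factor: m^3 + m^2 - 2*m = (m + 2)*(m^2 - m) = (m - 1)*(m + 2)*(m)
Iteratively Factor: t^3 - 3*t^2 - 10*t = (t - 5)*(t^2 + 2*t) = t*(t - 5)*(t + 2)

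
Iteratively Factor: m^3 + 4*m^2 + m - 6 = (m - 1)*(m^2 + 5*m + 6) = (m - 1)*(m + 2)*(m + 3)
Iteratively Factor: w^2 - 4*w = (w - 4)*(w)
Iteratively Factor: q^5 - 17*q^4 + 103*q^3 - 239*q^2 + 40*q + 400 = (q + 1)*(q^4 - 18*q^3 + 121*q^2 - 360*q + 400) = (q - 4)*(q + 1)*(q^3 - 14*q^2 + 65*q - 100) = (q - 4)^2*(q + 1)*(q^2 - 10*q + 25) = (q - 5)*(q - 4)^2*(q + 1)*(q - 5)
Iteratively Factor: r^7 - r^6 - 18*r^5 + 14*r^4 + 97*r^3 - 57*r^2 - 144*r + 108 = (r + 2)*(r^6 - 3*r^5 - 12*r^4 + 38*r^3 + 21*r^2 - 99*r + 54) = (r - 3)*(r + 2)*(r^5 - 12*r^3 + 2*r^2 + 27*r - 18) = (r - 3)*(r - 1)*(r + 2)*(r^4 + r^3 - 11*r^2 - 9*r + 18) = (r - 3)*(r - 1)*(r + 2)*(r + 3)*(r^3 - 2*r^2 - 5*r + 6) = (r - 3)*(r - 1)^2*(r + 2)*(r + 3)*(r^2 - r - 6) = (r - 3)^2*(r - 1)^2*(r + 2)*(r + 3)*(r + 2)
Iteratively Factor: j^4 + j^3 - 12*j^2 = (j)*(j^3 + j^2 - 12*j) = j*(j - 3)*(j^2 + 4*j) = j*(j - 3)*(j + 4)*(j)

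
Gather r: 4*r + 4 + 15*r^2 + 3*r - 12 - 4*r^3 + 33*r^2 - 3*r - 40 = -4*r^3 + 48*r^2 + 4*r - 48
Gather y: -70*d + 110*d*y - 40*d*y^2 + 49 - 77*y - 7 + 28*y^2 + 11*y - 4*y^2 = -70*d + y^2*(24 - 40*d) + y*(110*d - 66) + 42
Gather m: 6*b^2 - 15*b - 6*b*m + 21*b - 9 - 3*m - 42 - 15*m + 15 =6*b^2 + 6*b + m*(-6*b - 18) - 36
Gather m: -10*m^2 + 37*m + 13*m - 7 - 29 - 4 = -10*m^2 + 50*m - 40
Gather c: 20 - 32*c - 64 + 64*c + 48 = 32*c + 4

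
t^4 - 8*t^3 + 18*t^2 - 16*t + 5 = (t - 5)*(t - 1)^3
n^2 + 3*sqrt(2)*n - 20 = (n - 2*sqrt(2))*(n + 5*sqrt(2))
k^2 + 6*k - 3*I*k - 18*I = (k + 6)*(k - 3*I)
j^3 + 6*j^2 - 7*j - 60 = (j - 3)*(j + 4)*(j + 5)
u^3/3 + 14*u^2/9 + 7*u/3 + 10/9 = (u/3 + 1/3)*(u + 5/3)*(u + 2)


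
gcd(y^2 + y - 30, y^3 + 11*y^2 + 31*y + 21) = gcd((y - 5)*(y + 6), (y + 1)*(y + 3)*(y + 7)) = 1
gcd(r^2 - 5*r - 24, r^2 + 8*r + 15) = r + 3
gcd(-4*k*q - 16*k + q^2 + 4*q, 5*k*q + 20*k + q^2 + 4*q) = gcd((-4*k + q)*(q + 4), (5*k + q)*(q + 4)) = q + 4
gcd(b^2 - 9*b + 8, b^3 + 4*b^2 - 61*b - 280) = b - 8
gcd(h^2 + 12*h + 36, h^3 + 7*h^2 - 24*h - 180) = h^2 + 12*h + 36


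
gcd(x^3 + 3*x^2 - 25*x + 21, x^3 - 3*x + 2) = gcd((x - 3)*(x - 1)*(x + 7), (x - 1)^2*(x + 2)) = x - 1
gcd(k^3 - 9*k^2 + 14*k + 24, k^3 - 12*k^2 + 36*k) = k - 6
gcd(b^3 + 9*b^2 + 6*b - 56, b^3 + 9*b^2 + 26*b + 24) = b + 4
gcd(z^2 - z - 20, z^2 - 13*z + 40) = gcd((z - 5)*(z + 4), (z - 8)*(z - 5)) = z - 5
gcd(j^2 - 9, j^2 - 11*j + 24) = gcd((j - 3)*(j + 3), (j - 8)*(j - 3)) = j - 3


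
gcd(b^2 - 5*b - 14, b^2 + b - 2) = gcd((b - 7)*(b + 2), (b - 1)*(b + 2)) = b + 2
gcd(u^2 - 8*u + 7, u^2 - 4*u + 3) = u - 1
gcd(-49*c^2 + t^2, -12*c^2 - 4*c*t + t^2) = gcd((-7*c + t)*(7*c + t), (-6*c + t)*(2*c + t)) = 1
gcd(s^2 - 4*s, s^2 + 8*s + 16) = 1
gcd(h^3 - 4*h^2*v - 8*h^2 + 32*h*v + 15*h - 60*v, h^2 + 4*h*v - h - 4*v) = 1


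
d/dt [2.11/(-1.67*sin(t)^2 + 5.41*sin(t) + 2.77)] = (7.0474*sin(t) - 11.4151)*cos(t)/(-1.67*sin(t)^2 + 5.41*sin(t) + 2.77)^2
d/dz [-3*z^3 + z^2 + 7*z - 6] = -9*z^2 + 2*z + 7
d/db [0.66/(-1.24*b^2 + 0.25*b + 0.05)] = (1.6368*b - 0.165)/(-1.24*b^2 + 0.25*b + 0.05)^2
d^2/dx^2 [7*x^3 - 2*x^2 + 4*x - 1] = 42*x - 4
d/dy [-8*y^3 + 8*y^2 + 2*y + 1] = -24*y^2 + 16*y + 2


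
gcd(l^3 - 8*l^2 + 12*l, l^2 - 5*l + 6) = l - 2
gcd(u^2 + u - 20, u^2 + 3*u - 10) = u + 5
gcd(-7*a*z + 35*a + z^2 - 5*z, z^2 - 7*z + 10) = z - 5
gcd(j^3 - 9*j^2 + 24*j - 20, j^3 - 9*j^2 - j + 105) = j - 5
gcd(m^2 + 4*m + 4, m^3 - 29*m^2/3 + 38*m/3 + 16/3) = 1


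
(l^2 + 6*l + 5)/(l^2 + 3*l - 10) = (l + 1)/(l - 2)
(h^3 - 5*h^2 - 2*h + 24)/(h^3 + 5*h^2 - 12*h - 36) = (h - 4)/(h + 6)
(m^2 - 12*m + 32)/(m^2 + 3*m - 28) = (m - 8)/(m + 7)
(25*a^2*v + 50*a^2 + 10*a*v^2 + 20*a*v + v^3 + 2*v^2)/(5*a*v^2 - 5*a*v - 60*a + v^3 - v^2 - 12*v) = (5*a*v + 10*a + v^2 + 2*v)/(v^2 - v - 12)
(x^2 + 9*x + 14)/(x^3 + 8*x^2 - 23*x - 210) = (x + 2)/(x^2 + x - 30)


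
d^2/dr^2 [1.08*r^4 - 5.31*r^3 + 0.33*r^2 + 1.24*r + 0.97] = 12.96*r^2 - 31.86*r + 0.66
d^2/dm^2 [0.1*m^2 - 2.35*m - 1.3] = 0.200000000000000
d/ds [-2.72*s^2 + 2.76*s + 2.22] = 2.76 - 5.44*s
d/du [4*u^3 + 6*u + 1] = 12*u^2 + 6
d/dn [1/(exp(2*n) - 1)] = -1/(2*sinh(n)^2)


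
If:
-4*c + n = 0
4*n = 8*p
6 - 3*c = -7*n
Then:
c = -6/25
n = -24/25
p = -12/25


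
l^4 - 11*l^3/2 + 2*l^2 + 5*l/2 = l*(l - 5)*(l - 1)*(l + 1/2)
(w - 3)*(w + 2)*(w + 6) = w^3 + 5*w^2 - 12*w - 36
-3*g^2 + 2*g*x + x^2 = (-g + x)*(3*g + x)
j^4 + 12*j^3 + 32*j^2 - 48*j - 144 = (j - 2)*(j + 2)*(j + 6)^2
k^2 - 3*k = k*(k - 3)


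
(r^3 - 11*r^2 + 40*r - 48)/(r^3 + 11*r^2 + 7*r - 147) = (r^2 - 8*r + 16)/(r^2 + 14*r + 49)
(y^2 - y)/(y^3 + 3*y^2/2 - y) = 2*(y - 1)/(2*y^2 + 3*y - 2)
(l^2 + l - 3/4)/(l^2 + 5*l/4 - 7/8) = 2*(2*l + 3)/(4*l + 7)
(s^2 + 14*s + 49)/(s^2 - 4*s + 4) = (s^2 + 14*s + 49)/(s^2 - 4*s + 4)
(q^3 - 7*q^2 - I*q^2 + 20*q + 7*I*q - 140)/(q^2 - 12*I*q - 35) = (q^2 + q*(-7 + 4*I) - 28*I)/(q - 7*I)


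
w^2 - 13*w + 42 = (w - 7)*(w - 6)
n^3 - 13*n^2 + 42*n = n*(n - 7)*(n - 6)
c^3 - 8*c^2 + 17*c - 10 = (c - 5)*(c - 2)*(c - 1)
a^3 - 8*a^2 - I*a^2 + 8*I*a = a*(a - 8)*(a - I)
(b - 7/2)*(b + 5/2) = b^2 - b - 35/4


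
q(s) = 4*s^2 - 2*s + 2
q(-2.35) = 28.79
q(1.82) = 11.61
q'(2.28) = 16.24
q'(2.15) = 15.20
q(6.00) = 134.00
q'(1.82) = 12.56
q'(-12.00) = -98.00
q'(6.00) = 46.00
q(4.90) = 88.24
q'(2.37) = 16.96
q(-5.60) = 138.64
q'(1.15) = 7.20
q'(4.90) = 37.20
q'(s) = 8*s - 2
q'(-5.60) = -46.80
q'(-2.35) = -20.80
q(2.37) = 19.73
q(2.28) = 18.23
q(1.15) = 4.99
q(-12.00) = 602.00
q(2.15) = 16.19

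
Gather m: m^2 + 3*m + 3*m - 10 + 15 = m^2 + 6*m + 5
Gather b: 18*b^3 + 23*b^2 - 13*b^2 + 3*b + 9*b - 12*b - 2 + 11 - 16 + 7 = 18*b^3 + 10*b^2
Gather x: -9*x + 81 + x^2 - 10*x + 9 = x^2 - 19*x + 90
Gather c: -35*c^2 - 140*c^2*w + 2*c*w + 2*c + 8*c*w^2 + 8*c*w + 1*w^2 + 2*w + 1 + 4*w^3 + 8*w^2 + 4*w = c^2*(-140*w - 35) + c*(8*w^2 + 10*w + 2) + 4*w^3 + 9*w^2 + 6*w + 1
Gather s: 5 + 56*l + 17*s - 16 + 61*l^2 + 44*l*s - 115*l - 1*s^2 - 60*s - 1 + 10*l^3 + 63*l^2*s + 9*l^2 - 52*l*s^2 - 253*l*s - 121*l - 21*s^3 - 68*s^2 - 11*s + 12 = 10*l^3 + 70*l^2 - 180*l - 21*s^3 + s^2*(-52*l - 69) + s*(63*l^2 - 209*l - 54)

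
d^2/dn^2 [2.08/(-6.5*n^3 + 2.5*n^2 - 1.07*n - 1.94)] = ((81.12*n - 10.4)*(6.5*n^3 - 2.5*n^2 + 1.07*n + 1.94) - 2.08*(19.5*n^2 - 5.0*n + 1.07)*(39.0*n^2 - 10.0*n + 2.14))/(6.5*n^3 - 2.5*n^2 + 1.07*n + 1.94)^3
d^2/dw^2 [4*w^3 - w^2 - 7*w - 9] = 24*w - 2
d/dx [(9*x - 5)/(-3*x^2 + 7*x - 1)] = (27*x^2 - 30*x + 26)/(9*x^4 - 42*x^3 + 55*x^2 - 14*x + 1)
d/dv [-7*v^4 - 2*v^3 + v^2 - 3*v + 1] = -28*v^3 - 6*v^2 + 2*v - 3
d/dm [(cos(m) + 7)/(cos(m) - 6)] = 13*sin(m)/(cos(m) - 6)^2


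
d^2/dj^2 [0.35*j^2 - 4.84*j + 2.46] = 0.700000000000000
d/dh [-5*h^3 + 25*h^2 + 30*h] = -15*h^2 + 50*h + 30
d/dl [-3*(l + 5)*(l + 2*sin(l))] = -3*l - 3*(l + 5)*(2*cos(l) + 1) - 6*sin(l)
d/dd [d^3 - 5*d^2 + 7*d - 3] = 3*d^2 - 10*d + 7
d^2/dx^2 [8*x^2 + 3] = 16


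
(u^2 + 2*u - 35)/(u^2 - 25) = (u + 7)/(u + 5)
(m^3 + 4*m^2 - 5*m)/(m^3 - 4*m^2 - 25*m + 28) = m*(m + 5)/(m^2 - 3*m - 28)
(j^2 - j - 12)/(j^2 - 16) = (j + 3)/(j + 4)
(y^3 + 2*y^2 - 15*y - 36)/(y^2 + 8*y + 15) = (y^2 - y - 12)/(y + 5)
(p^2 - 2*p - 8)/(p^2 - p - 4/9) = 9*(-p^2 + 2*p + 8)/(-9*p^2 + 9*p + 4)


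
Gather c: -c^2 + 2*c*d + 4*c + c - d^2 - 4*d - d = -c^2 + c*(2*d + 5) - d^2 - 5*d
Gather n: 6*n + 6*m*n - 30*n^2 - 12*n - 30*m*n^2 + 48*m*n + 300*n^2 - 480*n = n^2*(270 - 30*m) + n*(54*m - 486)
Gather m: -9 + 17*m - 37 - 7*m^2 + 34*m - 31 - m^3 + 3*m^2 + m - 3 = -m^3 - 4*m^2 + 52*m - 80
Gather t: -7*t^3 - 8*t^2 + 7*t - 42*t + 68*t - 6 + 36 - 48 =-7*t^3 - 8*t^2 + 33*t - 18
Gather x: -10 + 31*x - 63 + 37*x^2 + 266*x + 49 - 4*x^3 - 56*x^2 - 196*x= -4*x^3 - 19*x^2 + 101*x - 24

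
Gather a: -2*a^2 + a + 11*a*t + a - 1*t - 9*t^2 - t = -2*a^2 + a*(11*t + 2) - 9*t^2 - 2*t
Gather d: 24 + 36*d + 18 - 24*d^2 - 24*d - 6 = -24*d^2 + 12*d + 36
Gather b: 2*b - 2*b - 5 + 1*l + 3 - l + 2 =0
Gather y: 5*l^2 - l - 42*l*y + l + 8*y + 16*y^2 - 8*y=5*l^2 - 42*l*y + 16*y^2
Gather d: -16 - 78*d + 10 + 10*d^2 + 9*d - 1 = 10*d^2 - 69*d - 7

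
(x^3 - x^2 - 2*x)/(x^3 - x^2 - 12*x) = (-x^2 + x + 2)/(-x^2 + x + 12)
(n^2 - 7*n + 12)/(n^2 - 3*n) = (n - 4)/n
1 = 1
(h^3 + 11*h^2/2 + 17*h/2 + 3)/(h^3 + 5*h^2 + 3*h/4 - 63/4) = 2*(2*h^2 + 5*h + 2)/(4*h^2 + 8*h - 21)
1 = 1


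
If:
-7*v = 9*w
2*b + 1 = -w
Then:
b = -w/2 - 1/2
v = -9*w/7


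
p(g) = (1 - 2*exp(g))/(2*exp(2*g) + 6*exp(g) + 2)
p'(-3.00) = -0.10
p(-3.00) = 0.39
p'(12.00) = 0.00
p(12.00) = 0.00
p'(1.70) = 0.05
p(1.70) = -0.10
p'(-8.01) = -0.00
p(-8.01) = 0.50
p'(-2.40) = -0.14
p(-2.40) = 0.32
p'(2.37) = 0.05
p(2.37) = -0.07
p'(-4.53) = -0.03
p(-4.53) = 0.47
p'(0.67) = -0.01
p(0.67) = -0.14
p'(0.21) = -0.07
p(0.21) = -0.12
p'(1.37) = 0.04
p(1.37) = -0.12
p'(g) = (1 - 2*exp(g))*(-4*exp(2*g) - 6*exp(g))/(2*exp(2*g) + 6*exp(g) + 2)^2 - 2*exp(g)/(2*exp(2*g) + 6*exp(g) + 2)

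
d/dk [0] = 0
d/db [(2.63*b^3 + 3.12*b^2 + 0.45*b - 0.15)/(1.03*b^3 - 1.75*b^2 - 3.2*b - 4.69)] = (-7.8161*b^4 - 17.759*b^3 - 45.7371*b^2 - 29.7906*b - 2.5905)/(1.0609*b^6 - 3.605*b^5 - 3.5295*b^4 + 1.5386*b^3 + 26.655*b^2 + 30.016*b + 21.9961)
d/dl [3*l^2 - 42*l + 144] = 6*l - 42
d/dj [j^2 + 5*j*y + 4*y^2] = 2*j + 5*y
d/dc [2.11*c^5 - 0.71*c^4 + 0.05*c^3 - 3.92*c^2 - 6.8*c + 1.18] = 10.55*c^4 - 2.84*c^3 + 0.15*c^2 - 7.84*c - 6.8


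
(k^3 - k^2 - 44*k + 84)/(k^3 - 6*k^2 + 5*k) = (k^3 - k^2 - 44*k + 84)/(k*(k^2 - 6*k + 5))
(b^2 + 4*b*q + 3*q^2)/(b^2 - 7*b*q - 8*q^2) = (-b - 3*q)/(-b + 8*q)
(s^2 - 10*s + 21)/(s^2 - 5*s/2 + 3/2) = 2*(s^2 - 10*s + 21)/(2*s^2 - 5*s + 3)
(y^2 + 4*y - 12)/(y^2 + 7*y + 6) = (y - 2)/(y + 1)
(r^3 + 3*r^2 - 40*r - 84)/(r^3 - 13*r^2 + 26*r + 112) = (r^2 + r - 42)/(r^2 - 15*r + 56)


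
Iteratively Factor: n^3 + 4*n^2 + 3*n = (n)*(n^2 + 4*n + 3) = n*(n + 3)*(n + 1)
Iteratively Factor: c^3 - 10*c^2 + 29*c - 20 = (c - 5)*(c^2 - 5*c + 4) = (c - 5)*(c - 4)*(c - 1)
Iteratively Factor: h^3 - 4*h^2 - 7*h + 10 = (h + 2)*(h^2 - 6*h + 5) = (h - 5)*(h + 2)*(h - 1)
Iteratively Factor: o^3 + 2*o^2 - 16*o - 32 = (o + 4)*(o^2 - 2*o - 8) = (o + 2)*(o + 4)*(o - 4)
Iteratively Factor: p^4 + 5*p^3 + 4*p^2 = (p)*(p^3 + 5*p^2 + 4*p) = p^2*(p^2 + 5*p + 4) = p^2*(p + 1)*(p + 4)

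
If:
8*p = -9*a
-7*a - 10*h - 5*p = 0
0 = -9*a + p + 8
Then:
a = 64/81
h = -44/405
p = -8/9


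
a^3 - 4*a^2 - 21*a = a*(a - 7)*(a + 3)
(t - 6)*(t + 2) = t^2 - 4*t - 12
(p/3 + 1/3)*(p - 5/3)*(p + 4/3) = p^3/3 + 2*p^2/9 - 23*p/27 - 20/27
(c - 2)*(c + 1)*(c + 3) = c^3 + 2*c^2 - 5*c - 6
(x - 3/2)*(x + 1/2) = x^2 - x - 3/4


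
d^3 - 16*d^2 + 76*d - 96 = (d - 8)*(d - 6)*(d - 2)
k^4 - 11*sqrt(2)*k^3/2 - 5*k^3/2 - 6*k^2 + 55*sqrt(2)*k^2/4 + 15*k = k*(k - 5/2)*(k - 6*sqrt(2))*(k + sqrt(2)/2)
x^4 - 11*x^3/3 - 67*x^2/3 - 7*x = x*(x - 7)*(x + 1/3)*(x + 3)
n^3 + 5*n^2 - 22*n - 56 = (n - 4)*(n + 2)*(n + 7)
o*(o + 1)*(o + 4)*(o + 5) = o^4 + 10*o^3 + 29*o^2 + 20*o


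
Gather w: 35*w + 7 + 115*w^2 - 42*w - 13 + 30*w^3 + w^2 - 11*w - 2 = 30*w^3 + 116*w^2 - 18*w - 8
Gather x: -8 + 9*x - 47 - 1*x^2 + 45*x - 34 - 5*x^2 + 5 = -6*x^2 + 54*x - 84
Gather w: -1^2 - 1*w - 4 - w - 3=-2*w - 8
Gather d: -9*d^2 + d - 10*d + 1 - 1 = -9*d^2 - 9*d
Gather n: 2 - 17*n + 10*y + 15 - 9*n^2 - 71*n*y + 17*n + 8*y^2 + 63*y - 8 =-9*n^2 - 71*n*y + 8*y^2 + 73*y + 9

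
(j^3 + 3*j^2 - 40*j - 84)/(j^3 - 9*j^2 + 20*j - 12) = (j^2 + 9*j + 14)/(j^2 - 3*j + 2)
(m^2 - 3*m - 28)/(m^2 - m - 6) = (-m^2 + 3*m + 28)/(-m^2 + m + 6)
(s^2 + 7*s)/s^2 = (s + 7)/s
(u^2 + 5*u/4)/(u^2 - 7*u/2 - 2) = u*(4*u + 5)/(2*(2*u^2 - 7*u - 4))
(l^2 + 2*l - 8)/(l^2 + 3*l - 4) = (l - 2)/(l - 1)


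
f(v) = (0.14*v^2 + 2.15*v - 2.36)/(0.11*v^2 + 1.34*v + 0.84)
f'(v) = (-0.22*v - 1.34)*(0.14*v^2 + 2.15*v - 2.36)/(0.11*v^2 + 1.34*v + 0.84)^2 + (0.28*v + 2.15)/(0.11*v^2 + 1.34*v + 0.84)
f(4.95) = 1.15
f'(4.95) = 0.07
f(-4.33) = 3.12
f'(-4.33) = 0.09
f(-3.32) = 3.32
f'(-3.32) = 0.34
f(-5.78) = 3.13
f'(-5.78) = -0.10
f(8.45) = 1.29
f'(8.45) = 0.02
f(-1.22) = 7.57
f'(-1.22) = 9.98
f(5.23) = 1.17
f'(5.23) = 0.06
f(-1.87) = 4.60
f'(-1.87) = 2.06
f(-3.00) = 3.45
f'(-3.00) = 0.47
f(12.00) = 1.33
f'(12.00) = 0.01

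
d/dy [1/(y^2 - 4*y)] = 2*(2 - y)/(y^2*(y - 4)^2)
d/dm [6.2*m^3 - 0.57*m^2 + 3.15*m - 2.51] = 18.6*m^2 - 1.14*m + 3.15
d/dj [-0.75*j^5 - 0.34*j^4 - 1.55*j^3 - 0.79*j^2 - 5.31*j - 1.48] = -3.75*j^4 - 1.36*j^3 - 4.65*j^2 - 1.58*j - 5.31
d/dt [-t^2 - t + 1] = -2*t - 1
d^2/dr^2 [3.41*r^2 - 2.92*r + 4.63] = 6.82000000000000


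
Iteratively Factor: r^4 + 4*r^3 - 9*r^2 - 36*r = (r + 3)*(r^3 + r^2 - 12*r) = (r + 3)*(r + 4)*(r^2 - 3*r) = r*(r + 3)*(r + 4)*(r - 3)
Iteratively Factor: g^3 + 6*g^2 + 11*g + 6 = (g + 3)*(g^2 + 3*g + 2) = (g + 1)*(g + 3)*(g + 2)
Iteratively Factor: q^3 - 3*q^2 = (q - 3)*(q^2) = q*(q - 3)*(q)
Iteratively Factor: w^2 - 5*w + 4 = (w - 1)*(w - 4)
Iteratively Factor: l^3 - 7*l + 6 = (l - 1)*(l^2 + l - 6) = (l - 1)*(l + 3)*(l - 2)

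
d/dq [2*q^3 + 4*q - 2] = 6*q^2 + 4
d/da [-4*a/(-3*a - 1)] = 4/(3*a + 1)^2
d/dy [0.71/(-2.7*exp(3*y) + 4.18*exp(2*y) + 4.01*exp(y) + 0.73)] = (5.751*exp(2*y) - 5.9356*exp(y) - 2.8471)*exp(y)/(-2.7*exp(3*y) + 4.18*exp(2*y) + 4.01*exp(y) + 0.73)^2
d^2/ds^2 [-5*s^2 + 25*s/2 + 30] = -10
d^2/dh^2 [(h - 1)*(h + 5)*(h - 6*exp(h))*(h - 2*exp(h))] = -8*h^3*exp(h) + 48*h^2*exp(2*h) - 80*h^2*exp(h) + 12*h^2 + 288*h*exp(2*h) - 136*h*exp(h) + 24*h - 24*exp(2*h) + 16*exp(h) - 10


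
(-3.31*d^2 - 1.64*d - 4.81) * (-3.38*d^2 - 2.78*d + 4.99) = 11.1878*d^4 + 14.745*d^3 + 4.3001*d^2 + 5.1882*d - 24.0019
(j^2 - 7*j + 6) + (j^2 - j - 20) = 2*j^2 - 8*j - 14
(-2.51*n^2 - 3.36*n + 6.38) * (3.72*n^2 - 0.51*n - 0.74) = -9.3372*n^4 - 11.2191*n^3 + 27.3046*n^2 - 0.7674*n - 4.7212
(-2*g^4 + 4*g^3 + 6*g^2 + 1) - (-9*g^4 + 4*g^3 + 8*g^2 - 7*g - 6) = 7*g^4 - 2*g^2 + 7*g + 7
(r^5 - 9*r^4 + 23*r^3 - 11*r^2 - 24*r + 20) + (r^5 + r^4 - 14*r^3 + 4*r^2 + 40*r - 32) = 2*r^5 - 8*r^4 + 9*r^3 - 7*r^2 + 16*r - 12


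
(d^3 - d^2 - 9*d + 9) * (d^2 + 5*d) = d^5 + 4*d^4 - 14*d^3 - 36*d^2 + 45*d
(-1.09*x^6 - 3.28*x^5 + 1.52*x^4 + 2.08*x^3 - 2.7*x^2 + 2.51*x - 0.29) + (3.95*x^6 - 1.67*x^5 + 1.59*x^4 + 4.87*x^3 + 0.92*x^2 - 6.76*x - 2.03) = 2.86*x^6 - 4.95*x^5 + 3.11*x^4 + 6.95*x^3 - 1.78*x^2 - 4.25*x - 2.32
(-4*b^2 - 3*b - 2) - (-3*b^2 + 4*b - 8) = -b^2 - 7*b + 6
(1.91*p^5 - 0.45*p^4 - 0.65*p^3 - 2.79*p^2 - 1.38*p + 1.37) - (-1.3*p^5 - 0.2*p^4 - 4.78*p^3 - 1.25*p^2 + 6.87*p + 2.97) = 3.21*p^5 - 0.25*p^4 + 4.13*p^3 - 1.54*p^2 - 8.25*p - 1.6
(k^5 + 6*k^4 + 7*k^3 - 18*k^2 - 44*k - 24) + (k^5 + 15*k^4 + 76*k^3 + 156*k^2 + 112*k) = 2*k^5 + 21*k^4 + 83*k^3 + 138*k^2 + 68*k - 24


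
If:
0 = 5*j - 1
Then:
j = 1/5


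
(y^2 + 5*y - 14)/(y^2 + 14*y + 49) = (y - 2)/(y + 7)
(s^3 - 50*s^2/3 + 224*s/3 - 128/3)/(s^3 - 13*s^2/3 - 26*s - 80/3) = (3*s^2 - 26*s + 16)/(3*s^2 + 11*s + 10)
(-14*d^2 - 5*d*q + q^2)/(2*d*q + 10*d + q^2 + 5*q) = (-7*d + q)/(q + 5)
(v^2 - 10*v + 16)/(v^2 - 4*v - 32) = (v - 2)/(v + 4)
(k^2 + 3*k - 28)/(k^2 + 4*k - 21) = (k - 4)/(k - 3)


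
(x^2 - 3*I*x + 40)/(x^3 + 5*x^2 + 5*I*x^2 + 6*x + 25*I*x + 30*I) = (x - 8*I)/(x^2 + 5*x + 6)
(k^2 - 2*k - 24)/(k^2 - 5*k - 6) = (k + 4)/(k + 1)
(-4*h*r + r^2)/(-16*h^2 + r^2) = r/(4*h + r)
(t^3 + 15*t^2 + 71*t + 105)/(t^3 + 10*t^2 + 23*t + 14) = (t^2 + 8*t + 15)/(t^2 + 3*t + 2)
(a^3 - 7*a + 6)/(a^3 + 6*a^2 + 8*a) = (a^3 - 7*a + 6)/(a*(a^2 + 6*a + 8))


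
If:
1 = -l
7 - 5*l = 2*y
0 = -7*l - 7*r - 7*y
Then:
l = -1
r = -5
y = 6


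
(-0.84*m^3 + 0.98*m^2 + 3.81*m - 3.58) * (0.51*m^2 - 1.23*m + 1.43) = -0.4284*m^5 + 1.533*m^4 - 0.4635*m^3 - 5.1107*m^2 + 9.8517*m - 5.1194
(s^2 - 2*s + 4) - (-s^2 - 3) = 2*s^2 - 2*s + 7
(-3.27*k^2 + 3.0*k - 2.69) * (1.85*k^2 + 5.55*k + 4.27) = -6.0495*k^4 - 12.5985*k^3 - 2.2894*k^2 - 2.1195*k - 11.4863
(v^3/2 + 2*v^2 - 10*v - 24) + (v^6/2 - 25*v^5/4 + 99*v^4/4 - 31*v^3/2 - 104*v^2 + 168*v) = v^6/2 - 25*v^5/4 + 99*v^4/4 - 15*v^3 - 102*v^2 + 158*v - 24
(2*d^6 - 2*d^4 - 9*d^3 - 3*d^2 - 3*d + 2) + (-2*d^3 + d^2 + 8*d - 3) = 2*d^6 - 2*d^4 - 11*d^3 - 2*d^2 + 5*d - 1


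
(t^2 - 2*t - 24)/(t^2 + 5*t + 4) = (t - 6)/(t + 1)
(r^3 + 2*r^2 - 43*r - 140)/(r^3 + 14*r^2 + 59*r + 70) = (r^2 - 3*r - 28)/(r^2 + 9*r + 14)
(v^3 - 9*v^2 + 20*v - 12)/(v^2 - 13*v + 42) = (v^2 - 3*v + 2)/(v - 7)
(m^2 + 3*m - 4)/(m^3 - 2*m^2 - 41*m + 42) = (m + 4)/(m^2 - m - 42)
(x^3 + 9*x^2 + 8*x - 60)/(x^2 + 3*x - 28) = (x^3 + 9*x^2 + 8*x - 60)/(x^2 + 3*x - 28)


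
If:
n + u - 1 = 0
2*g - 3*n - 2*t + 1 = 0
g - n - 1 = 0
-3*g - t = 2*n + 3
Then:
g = -2/3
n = -5/3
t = 7/3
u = 8/3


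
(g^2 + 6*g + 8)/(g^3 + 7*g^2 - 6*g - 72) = (g + 2)/(g^2 + 3*g - 18)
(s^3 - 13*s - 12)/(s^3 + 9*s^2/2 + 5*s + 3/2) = 2*(s - 4)/(2*s + 1)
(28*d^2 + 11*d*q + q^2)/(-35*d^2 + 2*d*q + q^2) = (4*d + q)/(-5*d + q)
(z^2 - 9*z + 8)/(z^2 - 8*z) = (z - 1)/z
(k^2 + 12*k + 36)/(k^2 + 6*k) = (k + 6)/k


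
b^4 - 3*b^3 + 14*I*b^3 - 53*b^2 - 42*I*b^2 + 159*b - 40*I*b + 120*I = (b - 3)*(b + I)*(b + 5*I)*(b + 8*I)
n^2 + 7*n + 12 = (n + 3)*(n + 4)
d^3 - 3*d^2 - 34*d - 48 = (d - 8)*(d + 2)*(d + 3)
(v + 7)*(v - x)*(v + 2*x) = v^3 + v^2*x + 7*v^2 - 2*v*x^2 + 7*v*x - 14*x^2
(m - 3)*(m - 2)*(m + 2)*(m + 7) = m^4 + 4*m^3 - 25*m^2 - 16*m + 84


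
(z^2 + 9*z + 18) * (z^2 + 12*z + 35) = z^4 + 21*z^3 + 161*z^2 + 531*z + 630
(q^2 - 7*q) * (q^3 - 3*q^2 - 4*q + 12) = q^5 - 10*q^4 + 17*q^3 + 40*q^2 - 84*q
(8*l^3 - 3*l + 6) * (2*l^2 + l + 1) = 16*l^5 + 8*l^4 + 2*l^3 + 9*l^2 + 3*l + 6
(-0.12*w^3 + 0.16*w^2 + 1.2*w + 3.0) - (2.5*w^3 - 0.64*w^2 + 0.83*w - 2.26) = -2.62*w^3 + 0.8*w^2 + 0.37*w + 5.26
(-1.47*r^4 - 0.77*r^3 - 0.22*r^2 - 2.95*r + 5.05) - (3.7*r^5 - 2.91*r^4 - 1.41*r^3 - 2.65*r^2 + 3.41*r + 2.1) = -3.7*r^5 + 1.44*r^4 + 0.64*r^3 + 2.43*r^2 - 6.36*r + 2.95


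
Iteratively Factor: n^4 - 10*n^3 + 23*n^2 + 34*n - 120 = (n - 4)*(n^3 - 6*n^2 - n + 30) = (n - 4)*(n - 3)*(n^2 - 3*n - 10) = (n - 5)*(n - 4)*(n - 3)*(n + 2)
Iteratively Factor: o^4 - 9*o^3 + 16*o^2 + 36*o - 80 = (o - 5)*(o^3 - 4*o^2 - 4*o + 16) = (o - 5)*(o + 2)*(o^2 - 6*o + 8) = (o - 5)*(o - 2)*(o + 2)*(o - 4)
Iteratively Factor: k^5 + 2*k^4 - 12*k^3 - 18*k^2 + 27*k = (k + 3)*(k^4 - k^3 - 9*k^2 + 9*k) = k*(k + 3)*(k^3 - k^2 - 9*k + 9) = k*(k + 3)^2*(k^2 - 4*k + 3) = k*(k - 3)*(k + 3)^2*(k - 1)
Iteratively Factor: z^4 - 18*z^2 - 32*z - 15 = (z + 3)*(z^3 - 3*z^2 - 9*z - 5) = (z + 1)*(z + 3)*(z^2 - 4*z - 5) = (z + 1)^2*(z + 3)*(z - 5)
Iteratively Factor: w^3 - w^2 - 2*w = (w)*(w^2 - w - 2) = w*(w - 2)*(w + 1)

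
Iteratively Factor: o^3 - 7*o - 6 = (o - 3)*(o^2 + 3*o + 2) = (o - 3)*(o + 1)*(o + 2)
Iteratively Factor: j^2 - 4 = (j - 2)*(j + 2)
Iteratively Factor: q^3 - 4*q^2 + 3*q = (q)*(q^2 - 4*q + 3) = q*(q - 3)*(q - 1)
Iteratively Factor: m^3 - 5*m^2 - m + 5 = (m - 5)*(m^2 - 1) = (m - 5)*(m + 1)*(m - 1)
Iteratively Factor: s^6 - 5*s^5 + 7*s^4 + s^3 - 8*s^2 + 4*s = (s - 1)*(s^5 - 4*s^4 + 3*s^3 + 4*s^2 - 4*s) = (s - 1)^2*(s^4 - 3*s^3 + 4*s) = (s - 1)^2*(s + 1)*(s^3 - 4*s^2 + 4*s) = (s - 2)*(s - 1)^2*(s + 1)*(s^2 - 2*s) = s*(s - 2)*(s - 1)^2*(s + 1)*(s - 2)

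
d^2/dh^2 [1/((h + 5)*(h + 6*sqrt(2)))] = 2*((h + 5)^2 + (h + 5)*(h + 6*sqrt(2)) + (h + 6*sqrt(2))^2)/((h + 5)^3*(h + 6*sqrt(2))^3)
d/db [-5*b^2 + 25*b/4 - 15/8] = 25/4 - 10*b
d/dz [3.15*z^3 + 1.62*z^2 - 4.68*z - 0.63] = 9.45*z^2 + 3.24*z - 4.68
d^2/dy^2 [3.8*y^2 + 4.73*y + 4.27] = 7.60000000000000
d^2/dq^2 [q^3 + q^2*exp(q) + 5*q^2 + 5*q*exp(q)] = q^2*exp(q) + 9*q*exp(q) + 6*q + 12*exp(q) + 10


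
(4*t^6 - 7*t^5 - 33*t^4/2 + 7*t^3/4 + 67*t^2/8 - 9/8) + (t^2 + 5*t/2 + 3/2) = 4*t^6 - 7*t^5 - 33*t^4/2 + 7*t^3/4 + 75*t^2/8 + 5*t/2 + 3/8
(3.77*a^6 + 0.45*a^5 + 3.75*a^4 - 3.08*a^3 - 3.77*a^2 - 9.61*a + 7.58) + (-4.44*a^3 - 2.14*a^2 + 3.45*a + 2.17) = 3.77*a^6 + 0.45*a^5 + 3.75*a^4 - 7.52*a^3 - 5.91*a^2 - 6.16*a + 9.75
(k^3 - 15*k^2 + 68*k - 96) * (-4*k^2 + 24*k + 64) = -4*k^5 + 84*k^4 - 568*k^3 + 1056*k^2 + 2048*k - 6144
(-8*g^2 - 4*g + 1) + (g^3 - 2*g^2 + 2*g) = g^3 - 10*g^2 - 2*g + 1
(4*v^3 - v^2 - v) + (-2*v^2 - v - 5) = 4*v^3 - 3*v^2 - 2*v - 5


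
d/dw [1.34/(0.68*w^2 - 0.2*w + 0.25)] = (0.268 - 1.8224*w)/(0.68*w^2 - 0.2*w + 0.25)^2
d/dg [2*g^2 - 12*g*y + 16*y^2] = 4*g - 12*y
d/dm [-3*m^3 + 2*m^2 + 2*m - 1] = -9*m^2 + 4*m + 2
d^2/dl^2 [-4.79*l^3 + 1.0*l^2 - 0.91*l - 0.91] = 2.0 - 28.74*l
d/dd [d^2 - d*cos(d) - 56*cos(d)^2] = d*sin(d) + 2*d + 56*sin(2*d) - cos(d)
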